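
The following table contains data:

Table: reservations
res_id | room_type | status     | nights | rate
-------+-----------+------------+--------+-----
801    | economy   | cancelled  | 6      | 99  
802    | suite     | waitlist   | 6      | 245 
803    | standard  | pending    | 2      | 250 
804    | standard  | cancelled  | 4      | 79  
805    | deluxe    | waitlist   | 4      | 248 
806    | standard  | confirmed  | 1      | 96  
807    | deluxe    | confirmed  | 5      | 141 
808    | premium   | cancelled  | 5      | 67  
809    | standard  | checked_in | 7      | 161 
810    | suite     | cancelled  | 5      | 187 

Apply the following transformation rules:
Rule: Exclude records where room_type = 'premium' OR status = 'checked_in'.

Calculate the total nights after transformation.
33

Step 1: Find records where room_type = 'premium' OR status = 'checked_in'
Step 2: 2 records match, summing to 12
Step 3: Original sum: 45
Step 4: Remaining sum = 45 - 12 = 33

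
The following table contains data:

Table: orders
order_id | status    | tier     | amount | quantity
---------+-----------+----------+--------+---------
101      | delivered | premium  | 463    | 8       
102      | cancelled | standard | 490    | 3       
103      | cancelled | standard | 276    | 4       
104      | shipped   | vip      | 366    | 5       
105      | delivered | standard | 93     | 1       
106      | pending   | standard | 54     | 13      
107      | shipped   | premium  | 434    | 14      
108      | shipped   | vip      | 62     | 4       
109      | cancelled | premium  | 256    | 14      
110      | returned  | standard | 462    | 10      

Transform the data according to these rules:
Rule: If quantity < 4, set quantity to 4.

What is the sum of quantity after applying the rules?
80

Step 1: 2 records have quantity < 4
Step 2: These records originally summed to 4
Step 3: After setting to minimum: 2 × 4 = 8
Step 4: Unaffected records sum: 72
Step 5: Final sum = 8 + 72 = 80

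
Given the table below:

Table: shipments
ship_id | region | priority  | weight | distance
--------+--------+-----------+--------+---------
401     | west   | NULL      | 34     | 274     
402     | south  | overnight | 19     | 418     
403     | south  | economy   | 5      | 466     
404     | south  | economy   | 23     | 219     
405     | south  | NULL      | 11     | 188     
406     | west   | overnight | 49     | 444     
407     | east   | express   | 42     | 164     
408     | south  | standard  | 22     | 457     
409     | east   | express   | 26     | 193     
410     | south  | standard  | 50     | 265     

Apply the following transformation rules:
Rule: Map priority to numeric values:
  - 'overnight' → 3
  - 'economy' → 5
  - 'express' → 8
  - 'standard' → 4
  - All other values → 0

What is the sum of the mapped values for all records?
40

Step 1: Apply mapping to each record
Step 2: Count by status:
  'overnight': 2 records × 3 = 6
  'economy': 2 records × 5 = 10
  'express': 2 records × 8 = 16
  'standard': 2 records × 4 = 8
Step 3: Sum all mapped values = 40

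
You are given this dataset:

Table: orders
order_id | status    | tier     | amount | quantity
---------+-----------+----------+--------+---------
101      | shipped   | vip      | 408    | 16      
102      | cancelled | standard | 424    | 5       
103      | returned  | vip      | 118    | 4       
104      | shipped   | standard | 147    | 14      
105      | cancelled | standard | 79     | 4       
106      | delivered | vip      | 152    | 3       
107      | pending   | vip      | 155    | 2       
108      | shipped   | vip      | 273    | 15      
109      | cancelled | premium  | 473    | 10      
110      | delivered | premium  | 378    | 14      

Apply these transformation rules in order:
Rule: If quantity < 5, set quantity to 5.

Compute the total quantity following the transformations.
94

Step 1: 4 records have quantity < 5
Step 2: These records originally summed to 13
Step 3: After setting to minimum: 4 × 5 = 20
Step 4: Unaffected records sum: 74
Step 5: Final sum = 20 + 74 = 94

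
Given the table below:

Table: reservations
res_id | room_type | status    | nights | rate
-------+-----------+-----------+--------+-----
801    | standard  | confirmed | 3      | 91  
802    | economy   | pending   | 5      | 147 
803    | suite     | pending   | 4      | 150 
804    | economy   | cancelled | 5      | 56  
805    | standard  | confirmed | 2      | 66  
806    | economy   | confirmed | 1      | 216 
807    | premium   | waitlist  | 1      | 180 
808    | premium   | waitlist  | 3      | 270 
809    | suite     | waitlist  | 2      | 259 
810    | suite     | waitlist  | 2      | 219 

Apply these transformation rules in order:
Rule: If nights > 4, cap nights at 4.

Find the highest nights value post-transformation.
4

Step 1: Original maximum nights = 5
Step 2: Apply cap at 4
Step 3: 2 records had nights > 4 and were capped
Step 4: Maximum after transformation = 4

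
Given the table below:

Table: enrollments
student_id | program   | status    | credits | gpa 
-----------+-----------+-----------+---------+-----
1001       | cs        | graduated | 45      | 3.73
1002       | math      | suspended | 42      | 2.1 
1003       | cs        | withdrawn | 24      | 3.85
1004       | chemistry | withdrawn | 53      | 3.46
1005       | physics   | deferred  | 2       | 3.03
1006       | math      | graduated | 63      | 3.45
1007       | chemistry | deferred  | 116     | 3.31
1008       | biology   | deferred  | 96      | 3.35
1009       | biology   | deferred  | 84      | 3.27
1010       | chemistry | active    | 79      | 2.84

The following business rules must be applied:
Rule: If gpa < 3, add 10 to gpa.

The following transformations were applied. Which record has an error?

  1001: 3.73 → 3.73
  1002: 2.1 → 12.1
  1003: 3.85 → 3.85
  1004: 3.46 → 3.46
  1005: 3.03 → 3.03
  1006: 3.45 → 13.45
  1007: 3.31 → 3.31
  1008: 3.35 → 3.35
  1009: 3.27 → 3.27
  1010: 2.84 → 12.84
Record 1006 has an error. The correct transformed value should be 3.45, not 13.45.

Step 1: Check each record against the rule
Step 2: Record 1006 has gpa = 3.45
Step 3: Since 3.45 >= 3, the bonus should not have been applied
Step 4: Correct value = 3.45, but claimed value = 13.45
Conclusion: Record 1006 has the error.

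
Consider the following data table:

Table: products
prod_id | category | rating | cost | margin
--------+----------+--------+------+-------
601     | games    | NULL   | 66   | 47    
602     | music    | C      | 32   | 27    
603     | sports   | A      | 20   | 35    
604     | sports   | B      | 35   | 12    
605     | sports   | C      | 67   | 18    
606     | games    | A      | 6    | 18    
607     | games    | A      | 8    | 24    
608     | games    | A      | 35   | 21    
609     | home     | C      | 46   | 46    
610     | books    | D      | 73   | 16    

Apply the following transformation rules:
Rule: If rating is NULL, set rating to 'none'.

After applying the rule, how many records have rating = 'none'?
1

Step 1: Count records where rating IS NULL
Step 2: Found 1 records with NULL rating
Step 3: These records will have rating set to 'none'
Step 4: Records already having rating = 'none': 0
Step 5: Answer: 1 + 0 = 1 records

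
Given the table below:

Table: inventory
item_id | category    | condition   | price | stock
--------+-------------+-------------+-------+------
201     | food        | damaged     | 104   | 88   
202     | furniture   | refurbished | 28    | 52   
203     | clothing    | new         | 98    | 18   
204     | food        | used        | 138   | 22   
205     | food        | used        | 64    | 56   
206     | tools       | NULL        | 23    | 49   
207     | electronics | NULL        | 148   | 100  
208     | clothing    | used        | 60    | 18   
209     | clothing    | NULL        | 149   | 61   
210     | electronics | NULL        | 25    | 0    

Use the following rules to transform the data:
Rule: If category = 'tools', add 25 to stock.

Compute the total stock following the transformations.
489

Step 1: Count records where category = 'tools': 1
Step 2: Total bonus added: 1 × 25 = 25
Step 3: Original sum of stock: 464
Step 4: Final sum = 464 + 25 = 489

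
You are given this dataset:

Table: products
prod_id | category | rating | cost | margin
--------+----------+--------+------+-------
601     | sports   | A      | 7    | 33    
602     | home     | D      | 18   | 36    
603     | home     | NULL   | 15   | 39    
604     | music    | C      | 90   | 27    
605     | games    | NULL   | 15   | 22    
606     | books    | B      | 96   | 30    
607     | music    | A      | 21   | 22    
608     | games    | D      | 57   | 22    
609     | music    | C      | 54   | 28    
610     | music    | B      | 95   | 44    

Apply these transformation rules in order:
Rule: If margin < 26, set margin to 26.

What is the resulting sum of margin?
315

Step 1: 3 records have margin < 26
Step 2: These records originally summed to 66
Step 3: After setting to minimum: 3 × 26 = 78
Step 4: Unaffected records sum: 237
Step 5: Final sum = 78 + 237 = 315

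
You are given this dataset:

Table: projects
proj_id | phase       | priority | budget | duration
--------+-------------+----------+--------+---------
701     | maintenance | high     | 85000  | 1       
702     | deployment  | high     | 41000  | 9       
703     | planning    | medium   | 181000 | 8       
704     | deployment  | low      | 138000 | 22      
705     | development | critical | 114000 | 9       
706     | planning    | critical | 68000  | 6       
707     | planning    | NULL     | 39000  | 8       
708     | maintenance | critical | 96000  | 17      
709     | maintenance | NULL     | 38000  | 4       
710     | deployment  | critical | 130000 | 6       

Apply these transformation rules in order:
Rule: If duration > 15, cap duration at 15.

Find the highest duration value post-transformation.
15

Step 1: Original maximum duration = 22
Step 2: Apply cap at 15
Step 3: 2 records had duration > 15 and were capped
Step 4: Maximum after transformation = 15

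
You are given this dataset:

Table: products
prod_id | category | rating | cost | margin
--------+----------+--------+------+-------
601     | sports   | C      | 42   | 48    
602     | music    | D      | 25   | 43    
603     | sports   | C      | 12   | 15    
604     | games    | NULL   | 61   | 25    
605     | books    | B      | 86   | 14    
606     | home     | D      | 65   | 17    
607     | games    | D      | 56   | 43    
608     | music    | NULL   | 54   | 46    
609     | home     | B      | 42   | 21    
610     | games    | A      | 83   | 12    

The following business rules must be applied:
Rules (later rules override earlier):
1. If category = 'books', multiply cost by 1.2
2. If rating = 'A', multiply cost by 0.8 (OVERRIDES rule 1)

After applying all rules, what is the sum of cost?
526.6

Step 1: Rule 2 takes priority for records with rating = 'A'
  - 1 records: 83 × 0.8 = 66.4
Step 2: Rule 1 applies to remaining records with category = 'books'
  - 1 records: 86 × 1.2 = 103.2
Step 3: Other records unchanged: 357
Step 4: Final sum = 66.4 + 103.2 + 357 = 526.6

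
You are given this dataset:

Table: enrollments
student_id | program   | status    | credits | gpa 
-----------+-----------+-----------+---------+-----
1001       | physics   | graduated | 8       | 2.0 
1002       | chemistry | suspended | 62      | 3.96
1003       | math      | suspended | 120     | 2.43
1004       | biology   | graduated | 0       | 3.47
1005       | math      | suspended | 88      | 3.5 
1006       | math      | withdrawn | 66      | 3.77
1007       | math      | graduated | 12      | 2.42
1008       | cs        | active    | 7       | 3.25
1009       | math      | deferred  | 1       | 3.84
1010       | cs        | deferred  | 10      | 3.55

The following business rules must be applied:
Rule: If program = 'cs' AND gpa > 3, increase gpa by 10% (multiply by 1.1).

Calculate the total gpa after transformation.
32.87

Step 1: Find records where program = 'cs' AND gpa > 3
Step 2: 2 records match, summing to 6.8
Step 3: After multiplier: 6.8 × 1.1 = 7.48
Step 4: Unaffected records sum: 25.39
Step 5: Final sum = 7.48 + 25.39 = 32.87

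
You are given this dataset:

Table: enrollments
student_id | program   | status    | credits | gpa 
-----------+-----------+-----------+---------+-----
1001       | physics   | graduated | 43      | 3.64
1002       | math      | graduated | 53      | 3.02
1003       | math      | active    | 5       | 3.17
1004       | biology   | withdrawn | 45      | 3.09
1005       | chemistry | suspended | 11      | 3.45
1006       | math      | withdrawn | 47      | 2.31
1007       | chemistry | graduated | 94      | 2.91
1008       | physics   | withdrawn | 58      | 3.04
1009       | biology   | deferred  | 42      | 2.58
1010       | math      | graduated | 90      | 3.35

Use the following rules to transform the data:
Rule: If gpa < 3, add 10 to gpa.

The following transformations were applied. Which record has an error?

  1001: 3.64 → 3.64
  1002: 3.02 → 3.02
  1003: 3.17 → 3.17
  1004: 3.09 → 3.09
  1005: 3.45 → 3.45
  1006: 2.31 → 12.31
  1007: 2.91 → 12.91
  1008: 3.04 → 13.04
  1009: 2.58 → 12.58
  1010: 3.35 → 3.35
Record 1008 has an error. The correct transformed value should be 3.04, not 13.04.

Step 1: Check each record against the rule
Step 2: Record 1008 has gpa = 3.04
Step 3: Since 3.04 >= 3, the bonus should not have been applied
Step 4: Correct value = 3.04, but claimed value = 13.04
Conclusion: Record 1008 has the error.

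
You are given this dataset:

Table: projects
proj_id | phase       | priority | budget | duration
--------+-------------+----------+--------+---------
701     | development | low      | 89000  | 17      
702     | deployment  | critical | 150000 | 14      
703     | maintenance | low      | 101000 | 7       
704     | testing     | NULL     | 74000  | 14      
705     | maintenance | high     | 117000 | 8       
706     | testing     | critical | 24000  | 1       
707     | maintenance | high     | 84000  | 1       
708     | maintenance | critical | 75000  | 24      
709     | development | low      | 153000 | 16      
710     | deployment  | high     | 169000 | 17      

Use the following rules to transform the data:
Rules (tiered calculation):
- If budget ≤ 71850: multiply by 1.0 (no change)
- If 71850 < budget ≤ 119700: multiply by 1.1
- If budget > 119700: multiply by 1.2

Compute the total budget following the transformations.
1184400.0

Step 1: Tier 1 (budget ≤ 71850): 1 records, sum = 24000 × 1.0 = 24000.0
Step 2: Tier 2 (71850 < budget ≤ 119700): 6 records, sum = 540000 × 1.1 = 594000.0
Step 3: Tier 3 (budget > 119700): 3 records, sum = 472000 × 1.2 = 566400.0
Step 4: Final sum = 24000.0 + 594000.0 + 566400.0 = 1184400.0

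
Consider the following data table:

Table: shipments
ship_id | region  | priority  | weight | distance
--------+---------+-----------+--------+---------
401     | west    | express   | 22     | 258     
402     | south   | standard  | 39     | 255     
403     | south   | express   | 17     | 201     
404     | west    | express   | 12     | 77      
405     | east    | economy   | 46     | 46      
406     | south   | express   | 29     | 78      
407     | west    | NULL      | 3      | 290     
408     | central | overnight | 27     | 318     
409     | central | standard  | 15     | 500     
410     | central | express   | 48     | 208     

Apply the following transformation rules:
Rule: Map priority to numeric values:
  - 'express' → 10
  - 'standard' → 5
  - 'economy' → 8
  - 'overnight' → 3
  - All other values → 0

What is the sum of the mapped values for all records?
71

Step 1: Apply mapping to each record
Step 2: Count by status:
  'express': 5 records × 10 = 50
  'standard': 2 records × 5 = 10
  'economy': 1 records × 8 = 8
  'overnight': 1 records × 3 = 3
Step 3: Sum all mapped values = 71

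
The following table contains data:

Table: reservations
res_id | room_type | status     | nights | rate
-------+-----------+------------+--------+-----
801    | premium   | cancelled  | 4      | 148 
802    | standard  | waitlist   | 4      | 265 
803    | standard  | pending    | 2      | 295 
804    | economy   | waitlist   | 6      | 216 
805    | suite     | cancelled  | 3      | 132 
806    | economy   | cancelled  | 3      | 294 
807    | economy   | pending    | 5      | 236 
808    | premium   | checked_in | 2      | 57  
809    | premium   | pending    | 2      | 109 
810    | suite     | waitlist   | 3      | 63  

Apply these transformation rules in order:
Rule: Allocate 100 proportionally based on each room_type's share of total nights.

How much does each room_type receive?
economy: 41.18, premium: 23.53, standard: 17.65, suite: 17.65

Step 1: Calculate total nights = 34
Step 2: Calculate each room_type's proportion:
  economy: 14/34 = 41.18% → 41.18
  premium: 8/34 = 23.53% → 23.53
  standard: 6/34 = 17.65% → 17.65
  suite: 6/34 = 17.65% → 17.65
Step 3: Verify: sum of allocations ≈ 100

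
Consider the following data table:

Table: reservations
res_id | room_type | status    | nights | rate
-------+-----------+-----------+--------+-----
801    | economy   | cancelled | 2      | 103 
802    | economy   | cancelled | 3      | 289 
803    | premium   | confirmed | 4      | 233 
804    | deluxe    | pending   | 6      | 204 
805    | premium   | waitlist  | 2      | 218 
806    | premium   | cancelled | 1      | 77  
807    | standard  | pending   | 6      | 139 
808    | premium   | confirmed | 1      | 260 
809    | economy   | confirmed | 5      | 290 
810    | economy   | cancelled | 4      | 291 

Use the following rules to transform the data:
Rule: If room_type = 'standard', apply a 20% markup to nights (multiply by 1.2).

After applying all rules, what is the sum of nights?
35.2

Step 1: Records with room_type = 'standard' have total nights = 6
Step 2: Apply multiplier: 6 × 1.2 = 7.2
Step 3: Other records total: 28
Step 4: Final sum = 7.2 + 28 = 35.2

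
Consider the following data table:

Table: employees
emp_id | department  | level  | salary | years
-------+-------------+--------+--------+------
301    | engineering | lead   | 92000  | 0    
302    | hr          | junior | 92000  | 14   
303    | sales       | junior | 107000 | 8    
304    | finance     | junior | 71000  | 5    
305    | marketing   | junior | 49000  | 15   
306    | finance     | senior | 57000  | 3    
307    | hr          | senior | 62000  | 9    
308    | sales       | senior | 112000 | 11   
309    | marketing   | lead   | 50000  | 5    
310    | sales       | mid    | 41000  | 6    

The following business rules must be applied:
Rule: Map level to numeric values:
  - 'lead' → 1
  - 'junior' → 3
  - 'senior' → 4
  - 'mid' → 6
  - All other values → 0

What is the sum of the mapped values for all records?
32

Step 1: Apply mapping to each record
Step 2: Count by status:
  'lead': 2 records × 1 = 2
  'junior': 4 records × 3 = 12
  'senior': 3 records × 4 = 12
  'mid': 1 records × 6 = 6
Step 3: Sum all mapped values = 32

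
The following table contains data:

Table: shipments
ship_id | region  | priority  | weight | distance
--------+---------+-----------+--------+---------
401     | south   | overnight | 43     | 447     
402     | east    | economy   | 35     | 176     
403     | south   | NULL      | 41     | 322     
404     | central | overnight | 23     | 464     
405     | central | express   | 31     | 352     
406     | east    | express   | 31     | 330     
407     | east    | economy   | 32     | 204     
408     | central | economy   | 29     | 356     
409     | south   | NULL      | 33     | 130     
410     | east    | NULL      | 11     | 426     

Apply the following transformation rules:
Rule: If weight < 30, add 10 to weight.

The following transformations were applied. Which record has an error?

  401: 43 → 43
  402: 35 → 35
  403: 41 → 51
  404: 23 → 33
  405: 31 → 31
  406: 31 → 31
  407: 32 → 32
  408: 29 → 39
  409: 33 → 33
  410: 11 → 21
Record 403 has an error. The correct transformed value should be 41, not 51.

Step 1: Check each record against the rule
Step 2: Record 403 has weight = 41
Step 3: Since 41 >= 30, the bonus should not have been applied
Step 4: Correct value = 41, but claimed value = 51
Conclusion: Record 403 has the error.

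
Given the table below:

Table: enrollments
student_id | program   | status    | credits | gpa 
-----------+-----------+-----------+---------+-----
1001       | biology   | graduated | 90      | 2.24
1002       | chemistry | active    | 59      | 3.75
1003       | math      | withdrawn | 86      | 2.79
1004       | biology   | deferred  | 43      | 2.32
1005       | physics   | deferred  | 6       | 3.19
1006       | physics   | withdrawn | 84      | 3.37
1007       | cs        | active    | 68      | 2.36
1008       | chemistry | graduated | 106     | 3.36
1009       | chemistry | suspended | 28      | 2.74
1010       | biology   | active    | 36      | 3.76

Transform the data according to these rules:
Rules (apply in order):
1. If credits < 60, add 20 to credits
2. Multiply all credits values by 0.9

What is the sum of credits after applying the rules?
635.4

Step 1: Apply Rule 1 - Add 20 to records with credits < 60
  - 5 records affected: 172 + (5 × 20) = 272
  - Unaffected records: 434
  - Sum after Rule 1: 706
Step 2: Apply Rule 2 - Multiply all by 0.9
  - 706 × 0.9 = 635.4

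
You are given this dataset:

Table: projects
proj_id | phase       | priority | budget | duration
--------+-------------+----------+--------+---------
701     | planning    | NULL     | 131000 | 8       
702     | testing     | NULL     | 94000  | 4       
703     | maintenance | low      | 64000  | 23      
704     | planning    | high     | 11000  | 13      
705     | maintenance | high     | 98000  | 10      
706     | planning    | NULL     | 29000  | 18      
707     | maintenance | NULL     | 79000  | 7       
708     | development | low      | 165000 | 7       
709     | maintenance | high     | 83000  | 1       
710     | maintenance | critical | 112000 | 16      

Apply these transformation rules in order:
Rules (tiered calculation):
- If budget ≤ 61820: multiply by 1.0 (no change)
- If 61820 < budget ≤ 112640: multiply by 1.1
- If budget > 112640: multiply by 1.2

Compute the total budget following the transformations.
978200.0

Step 1: Tier 1 (budget ≤ 61820): 2 records, sum = 40000 × 1.0 = 40000.0
Step 2: Tier 2 (61820 < budget ≤ 112640): 6 records, sum = 530000 × 1.1 = 583000.0
Step 3: Tier 3 (budget > 112640): 2 records, sum = 296000 × 1.2 = 355200.0
Step 4: Final sum = 40000.0 + 583000.0 + 355200.0 = 978200.0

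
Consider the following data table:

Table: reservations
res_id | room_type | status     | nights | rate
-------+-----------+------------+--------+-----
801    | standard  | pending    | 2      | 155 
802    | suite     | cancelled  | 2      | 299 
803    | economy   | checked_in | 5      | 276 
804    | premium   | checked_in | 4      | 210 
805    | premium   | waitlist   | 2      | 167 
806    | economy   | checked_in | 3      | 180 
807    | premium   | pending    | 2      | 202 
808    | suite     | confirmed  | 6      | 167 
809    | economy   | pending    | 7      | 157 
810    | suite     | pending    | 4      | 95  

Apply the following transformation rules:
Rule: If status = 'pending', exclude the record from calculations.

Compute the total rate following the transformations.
1299

Step 1: Identify records where status = 'pending'
Step 2: The excluded records sum to 609
Step 3: Original total rate = 1908
Step 4: Remaining total = 1908 - 609 = 1299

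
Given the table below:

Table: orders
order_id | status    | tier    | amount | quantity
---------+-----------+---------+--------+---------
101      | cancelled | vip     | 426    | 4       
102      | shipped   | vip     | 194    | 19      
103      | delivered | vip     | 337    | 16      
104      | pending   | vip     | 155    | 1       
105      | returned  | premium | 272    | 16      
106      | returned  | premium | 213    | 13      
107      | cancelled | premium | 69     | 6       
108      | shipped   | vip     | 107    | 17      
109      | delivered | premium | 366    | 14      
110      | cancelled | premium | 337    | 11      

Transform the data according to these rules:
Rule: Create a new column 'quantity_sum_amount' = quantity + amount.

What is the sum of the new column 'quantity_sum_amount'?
2593

Step 1: For each record, compute quantity + amount
Example calculations:
  4 + 426 = 430
  19 + 194 = 213
  16 + 337 = 353
  ...
Step 2: Sum all derived values
Step 3: Total = 2593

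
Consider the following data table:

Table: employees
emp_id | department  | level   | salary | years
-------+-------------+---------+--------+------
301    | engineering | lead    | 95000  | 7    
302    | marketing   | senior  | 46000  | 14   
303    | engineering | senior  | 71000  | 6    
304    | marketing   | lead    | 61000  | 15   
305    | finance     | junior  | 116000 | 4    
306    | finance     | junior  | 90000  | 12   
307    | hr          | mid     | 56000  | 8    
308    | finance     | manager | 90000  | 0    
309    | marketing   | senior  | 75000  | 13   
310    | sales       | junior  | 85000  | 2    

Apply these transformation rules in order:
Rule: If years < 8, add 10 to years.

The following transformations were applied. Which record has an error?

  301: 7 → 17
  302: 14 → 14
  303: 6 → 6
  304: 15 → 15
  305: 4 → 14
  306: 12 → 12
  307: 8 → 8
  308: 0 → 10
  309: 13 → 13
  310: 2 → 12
Record 303 has an error. The correct transformed value should be 16, not 6.

Step 1: Check each record against the rule
Step 2: Record 303 has years = 6
Step 3: Since 6 < 8, the bonus should have been applied
Step 4: Correct value = 16, but claimed value = 6
Conclusion: Record 303 has the error.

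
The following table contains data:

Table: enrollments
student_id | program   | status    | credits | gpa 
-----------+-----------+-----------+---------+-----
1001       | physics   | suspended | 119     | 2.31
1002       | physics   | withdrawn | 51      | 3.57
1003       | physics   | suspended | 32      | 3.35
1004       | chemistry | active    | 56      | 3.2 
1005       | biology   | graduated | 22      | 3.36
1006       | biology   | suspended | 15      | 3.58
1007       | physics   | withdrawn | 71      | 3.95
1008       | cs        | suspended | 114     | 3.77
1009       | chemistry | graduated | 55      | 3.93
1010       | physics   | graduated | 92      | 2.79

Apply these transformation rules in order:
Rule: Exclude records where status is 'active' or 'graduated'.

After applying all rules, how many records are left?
6

Step 1: Count records to exclude
  - 1 (active) + 3 (graduated) = 4 records
Step 2: Total records: 10
Step 3: Remaining = 10 - 4 = 6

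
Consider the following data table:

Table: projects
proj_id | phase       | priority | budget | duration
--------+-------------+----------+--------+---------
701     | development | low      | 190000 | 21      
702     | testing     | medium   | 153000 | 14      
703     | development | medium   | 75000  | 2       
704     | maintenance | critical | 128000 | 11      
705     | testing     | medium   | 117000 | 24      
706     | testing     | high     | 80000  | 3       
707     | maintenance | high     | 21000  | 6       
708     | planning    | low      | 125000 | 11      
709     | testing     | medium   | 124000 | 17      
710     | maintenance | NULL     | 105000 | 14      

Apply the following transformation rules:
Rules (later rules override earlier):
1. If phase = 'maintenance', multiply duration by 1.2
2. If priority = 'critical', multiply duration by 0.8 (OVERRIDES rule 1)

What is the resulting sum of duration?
124.8

Step 1: Rule 2 takes priority for records with priority = 'critical'
  - 1 records: 11 × 0.8 = 8.8
Step 2: Rule 1 applies to remaining records with phase = 'maintenance'
  - 2 records: 20 × 1.2 = 24.0
Step 3: Other records unchanged: 92
Step 4: Final sum = 8.8 + 24.0 + 92 = 124.8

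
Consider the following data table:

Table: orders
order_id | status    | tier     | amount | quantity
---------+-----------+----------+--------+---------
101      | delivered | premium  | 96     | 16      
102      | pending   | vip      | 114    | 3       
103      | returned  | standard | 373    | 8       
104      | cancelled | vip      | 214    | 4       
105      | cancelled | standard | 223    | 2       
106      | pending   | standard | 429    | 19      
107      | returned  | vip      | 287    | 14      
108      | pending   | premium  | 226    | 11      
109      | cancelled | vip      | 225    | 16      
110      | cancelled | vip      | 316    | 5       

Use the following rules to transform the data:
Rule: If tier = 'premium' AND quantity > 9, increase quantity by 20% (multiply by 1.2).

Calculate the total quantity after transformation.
103.4

Step 1: Find records where tier = 'premium' AND quantity > 9
Step 2: 2 records match, summing to 27
Step 3: After multiplier: 27 × 1.2 = 32.4
Step 4: Unaffected records sum: 71
Step 5: Final sum = 32.4 + 71 = 103.4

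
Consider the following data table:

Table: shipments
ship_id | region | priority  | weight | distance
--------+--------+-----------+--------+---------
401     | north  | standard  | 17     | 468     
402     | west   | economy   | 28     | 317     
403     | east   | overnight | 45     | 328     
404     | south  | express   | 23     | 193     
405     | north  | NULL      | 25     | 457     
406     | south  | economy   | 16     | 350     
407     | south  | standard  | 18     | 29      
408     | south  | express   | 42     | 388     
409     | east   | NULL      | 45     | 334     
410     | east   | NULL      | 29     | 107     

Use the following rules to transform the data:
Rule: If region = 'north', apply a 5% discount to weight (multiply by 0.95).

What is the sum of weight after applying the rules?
285.9

Step 1: Records with region = 'north' have total weight = 42
Step 2: Apply multiplier: 42 × 0.95 = 39.9
Step 3: Other records total: 246
Step 4: Final sum = 39.9 + 246 = 285.9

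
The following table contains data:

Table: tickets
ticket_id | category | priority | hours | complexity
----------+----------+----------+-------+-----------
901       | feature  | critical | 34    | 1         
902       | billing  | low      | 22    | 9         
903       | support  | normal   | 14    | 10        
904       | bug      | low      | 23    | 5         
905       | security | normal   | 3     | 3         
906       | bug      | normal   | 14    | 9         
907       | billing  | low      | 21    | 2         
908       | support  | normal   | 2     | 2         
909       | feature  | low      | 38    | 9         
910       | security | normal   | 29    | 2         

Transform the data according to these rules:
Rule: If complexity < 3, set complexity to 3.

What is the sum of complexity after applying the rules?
57

Step 1: 4 records have complexity < 3
Step 2: These records originally summed to 7
Step 3: After setting to minimum: 4 × 3 = 12
Step 4: Unaffected records sum: 45
Step 5: Final sum = 12 + 45 = 57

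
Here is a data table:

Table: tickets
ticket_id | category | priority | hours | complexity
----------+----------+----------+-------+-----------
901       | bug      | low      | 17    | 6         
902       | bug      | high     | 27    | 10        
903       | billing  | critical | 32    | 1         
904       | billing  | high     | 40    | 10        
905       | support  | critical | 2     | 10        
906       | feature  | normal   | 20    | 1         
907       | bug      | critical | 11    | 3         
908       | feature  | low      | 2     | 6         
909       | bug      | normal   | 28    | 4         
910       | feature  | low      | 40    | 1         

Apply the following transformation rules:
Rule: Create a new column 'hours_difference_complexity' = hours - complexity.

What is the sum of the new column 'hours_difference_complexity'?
167

Step 1: For each record, compute hours - complexity
Example calculations:
  17 - 6 = 11
  27 - 10 = 17
  32 - 1 = 31
  ...
Step 2: Sum all derived values
Step 3: Total = 167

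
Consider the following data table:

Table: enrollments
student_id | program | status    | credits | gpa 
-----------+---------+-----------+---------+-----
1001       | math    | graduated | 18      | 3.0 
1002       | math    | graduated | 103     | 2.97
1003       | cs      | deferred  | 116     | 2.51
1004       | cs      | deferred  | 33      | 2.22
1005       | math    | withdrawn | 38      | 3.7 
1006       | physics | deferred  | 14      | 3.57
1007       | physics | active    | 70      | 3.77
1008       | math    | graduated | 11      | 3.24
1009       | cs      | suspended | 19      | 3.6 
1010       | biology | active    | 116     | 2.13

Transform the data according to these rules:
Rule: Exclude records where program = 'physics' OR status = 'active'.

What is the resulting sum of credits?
338

Step 1: Find records where program = 'physics' OR status = 'active'
Step 2: 3 records match, summing to 200
Step 3: Original sum: 538
Step 4: Remaining sum = 538 - 200 = 338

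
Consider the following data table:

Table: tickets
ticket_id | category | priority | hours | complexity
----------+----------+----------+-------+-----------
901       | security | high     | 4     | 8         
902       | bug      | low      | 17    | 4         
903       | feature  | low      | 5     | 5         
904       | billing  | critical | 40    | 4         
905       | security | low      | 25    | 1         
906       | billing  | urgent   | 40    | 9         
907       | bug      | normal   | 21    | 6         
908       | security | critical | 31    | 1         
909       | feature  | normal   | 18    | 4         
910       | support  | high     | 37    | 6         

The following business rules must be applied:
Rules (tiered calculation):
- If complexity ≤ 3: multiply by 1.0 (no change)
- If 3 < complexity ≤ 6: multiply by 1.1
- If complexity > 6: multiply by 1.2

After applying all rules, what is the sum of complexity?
54.3

Step 1: Tier 1 (complexity ≤ 3): 2 records, sum = 2 × 1.0 = 2.0
Step 2: Tier 2 (3 < complexity ≤ 6): 6 records, sum = 29 × 1.1 = 31.9
Step 3: Tier 3 (complexity > 6): 2 records, sum = 17 × 1.2 = 20.4
Step 4: Final sum = 2.0 + 31.9 + 20.4 = 54.3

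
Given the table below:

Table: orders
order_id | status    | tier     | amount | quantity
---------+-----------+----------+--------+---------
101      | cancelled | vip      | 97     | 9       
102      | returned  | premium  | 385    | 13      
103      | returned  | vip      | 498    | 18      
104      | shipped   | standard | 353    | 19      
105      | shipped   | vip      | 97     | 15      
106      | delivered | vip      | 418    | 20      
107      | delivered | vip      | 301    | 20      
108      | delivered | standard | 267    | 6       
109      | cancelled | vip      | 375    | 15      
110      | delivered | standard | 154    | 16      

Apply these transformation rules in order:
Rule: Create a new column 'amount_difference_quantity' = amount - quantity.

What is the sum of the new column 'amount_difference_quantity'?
2794

Step 1: For each record, compute amount - quantity
Example calculations:
  97 - 9 = 88
  385 - 13 = 372
  498 - 18 = 480
  ...
Step 2: Sum all derived values
Step 3: Total = 2794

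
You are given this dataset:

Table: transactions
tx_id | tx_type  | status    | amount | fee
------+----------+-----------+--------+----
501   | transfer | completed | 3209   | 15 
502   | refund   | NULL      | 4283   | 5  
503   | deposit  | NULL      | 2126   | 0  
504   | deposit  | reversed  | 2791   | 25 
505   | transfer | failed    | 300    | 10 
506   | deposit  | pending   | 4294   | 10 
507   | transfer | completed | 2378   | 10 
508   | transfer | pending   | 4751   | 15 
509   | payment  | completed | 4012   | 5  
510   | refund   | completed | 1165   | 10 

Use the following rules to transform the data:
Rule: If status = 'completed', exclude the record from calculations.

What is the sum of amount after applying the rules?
18545

Step 1: Identify records where status = 'completed'
Step 2: The excluded records sum to 10764
Step 3: Original total amount = 29309
Step 4: Remaining total = 29309 - 10764 = 18545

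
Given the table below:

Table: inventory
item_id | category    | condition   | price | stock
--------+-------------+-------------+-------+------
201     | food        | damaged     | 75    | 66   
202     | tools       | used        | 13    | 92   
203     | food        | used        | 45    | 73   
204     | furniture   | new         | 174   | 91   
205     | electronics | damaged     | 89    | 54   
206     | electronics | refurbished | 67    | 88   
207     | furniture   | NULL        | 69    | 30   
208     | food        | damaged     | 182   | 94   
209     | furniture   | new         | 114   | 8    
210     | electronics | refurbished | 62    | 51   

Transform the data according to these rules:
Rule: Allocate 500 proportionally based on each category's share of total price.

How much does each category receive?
electronics: 122.47, food: 169.66, furniture: 200.56, tools: 7.3

Step 1: Calculate total price = 890
Step 2: Calculate each category's proportion:
  electronics: 218/890 = 24.49% → 122.47
  food: 302/890 = 33.93% → 169.66
  furniture: 357/890 = 40.11% → 200.56
  tools: 13/890 = 1.46% → 7.3
Step 3: Verify: sum of allocations ≈ 500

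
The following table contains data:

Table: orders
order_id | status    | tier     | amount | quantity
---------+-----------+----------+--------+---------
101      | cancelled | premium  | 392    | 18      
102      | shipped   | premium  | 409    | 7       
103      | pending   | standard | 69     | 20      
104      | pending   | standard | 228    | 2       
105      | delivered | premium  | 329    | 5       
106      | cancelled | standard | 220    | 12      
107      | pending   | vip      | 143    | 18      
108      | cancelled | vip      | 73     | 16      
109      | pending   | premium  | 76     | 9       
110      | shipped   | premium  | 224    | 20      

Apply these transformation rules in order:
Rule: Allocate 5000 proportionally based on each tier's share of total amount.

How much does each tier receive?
premium: 3305.59, standard: 1195.1, vip: 499.31

Step 1: Calculate total amount = 2163
Step 2: Calculate each tier's proportion:
  premium: 1430/2163 = 66.11% → 3305.59
  standard: 517/2163 = 23.90% → 1195.1
  vip: 216/2163 = 9.99% → 499.31
Step 3: Verify: sum of allocations ≈ 5000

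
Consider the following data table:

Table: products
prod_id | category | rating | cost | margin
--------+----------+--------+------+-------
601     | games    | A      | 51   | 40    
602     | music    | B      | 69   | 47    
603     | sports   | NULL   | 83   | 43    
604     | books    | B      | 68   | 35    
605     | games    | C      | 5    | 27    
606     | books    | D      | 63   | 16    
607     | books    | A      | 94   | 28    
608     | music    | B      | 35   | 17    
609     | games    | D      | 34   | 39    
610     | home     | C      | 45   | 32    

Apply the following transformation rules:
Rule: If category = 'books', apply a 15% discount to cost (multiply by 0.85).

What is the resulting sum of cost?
513.25

Step 1: Records with category = 'books' have total cost = 225
Step 2: Apply multiplier: 225 × 0.85 = 191.25
Step 3: Other records total: 322
Step 4: Final sum = 191.25 + 322 = 513.25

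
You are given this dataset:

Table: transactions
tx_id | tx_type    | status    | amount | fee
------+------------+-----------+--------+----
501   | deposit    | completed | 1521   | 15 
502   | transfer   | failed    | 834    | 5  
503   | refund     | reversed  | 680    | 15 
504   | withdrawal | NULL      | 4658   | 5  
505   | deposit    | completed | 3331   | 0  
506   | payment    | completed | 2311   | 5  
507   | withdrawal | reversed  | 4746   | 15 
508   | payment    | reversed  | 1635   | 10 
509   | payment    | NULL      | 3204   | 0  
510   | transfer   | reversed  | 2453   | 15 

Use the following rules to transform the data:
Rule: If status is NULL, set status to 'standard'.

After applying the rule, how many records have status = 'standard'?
2

Step 1: Count records where status IS NULL
Step 2: Found 2 records with NULL status
Step 3: These records will have status set to 'standard'
Step 4: Records already having status = 'standard': 0
Step 5: Answer: 2 + 0 = 2 records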